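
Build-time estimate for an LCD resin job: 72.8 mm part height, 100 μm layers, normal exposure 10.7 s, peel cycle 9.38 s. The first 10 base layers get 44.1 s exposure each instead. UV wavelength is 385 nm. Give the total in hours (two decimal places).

Layer count = ceil(72.8 / 0.1) = 728.
Burn-in layers: 10 × (44.1 + 9.38) → 534.8 s.
Remaining layers = 718 × (10.7 + 9.38) = 14417.44 s.
Sum: 534.8 + 14417.44 = 14952.24 s → 4.15 hours.

4.15 hours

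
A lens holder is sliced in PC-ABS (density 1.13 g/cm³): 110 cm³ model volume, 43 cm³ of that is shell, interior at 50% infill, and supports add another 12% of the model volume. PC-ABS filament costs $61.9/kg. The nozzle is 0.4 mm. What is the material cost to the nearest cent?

$6.27

Volume inside the shell: 110 − 43 → 67 cm³.
Infill volume: 0.50 × 67 → 33.5 cm³.
Support = 0.12 × 110 = 13.2 cm³.
Deposited volume = 43 + 33.5 + 13.2, so 89.7 cm³.
Mass = 89.7 × 1.13 = 101.361 g.
At $61.9/kg: 101.361/1000 × 61.9 = $6.27.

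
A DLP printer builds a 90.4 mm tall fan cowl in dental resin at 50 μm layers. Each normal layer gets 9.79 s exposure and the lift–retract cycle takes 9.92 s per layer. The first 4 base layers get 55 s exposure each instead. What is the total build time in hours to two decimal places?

Layers = ⌈90.4/0.05⌉ = 1808.
Burn-in layers = 4 × (55 + 9.92) = 259.68 s.
Remaining layers = 1804 × (9.79 + 9.92), so 35556.84 s.
Sum: 259.68 + 35556.84 = 35816.52 s → 9.95 hours.

9.95 hours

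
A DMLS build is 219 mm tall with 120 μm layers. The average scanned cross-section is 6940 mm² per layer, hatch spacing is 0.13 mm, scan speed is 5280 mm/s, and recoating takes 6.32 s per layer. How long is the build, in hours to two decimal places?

8.33 hours

Layers = ⌈219/0.12⌉ = 1825.
Scan path per layer = 6940 / 0.13 = 53384.6 mm.
Per-layer scan time = 53384.6 / 5280, so 10.1107 s.
Time per layer: 10.1107 + 6.32 → 16.4307 s.
1825 layers × 16.4307 s/layer = 29986.0275 s, i.e. 8.33 hours.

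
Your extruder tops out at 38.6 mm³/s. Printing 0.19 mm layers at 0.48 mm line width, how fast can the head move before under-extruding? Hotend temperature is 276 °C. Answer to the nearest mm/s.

423 mm/s

Extrusion cross-section = 0.19 × 0.48 = 0.0912 mm².
v_max = Q/A = 38.6/0.0912 = 423.25 mm/s → 423 mm/s.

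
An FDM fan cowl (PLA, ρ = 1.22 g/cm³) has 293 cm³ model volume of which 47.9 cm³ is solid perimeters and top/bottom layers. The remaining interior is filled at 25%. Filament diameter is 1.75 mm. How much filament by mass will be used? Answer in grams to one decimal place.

133.2 g

Infill region = 293 − 47.9 = 245.1 cm³.
Infill deposited: 0.25 × 245.1 → 61.275 cm³.
Total extruded: 47.9 + 61.275 → 109.175 cm³.
Mass = 109.175 × 1.22 = 133.1935 g.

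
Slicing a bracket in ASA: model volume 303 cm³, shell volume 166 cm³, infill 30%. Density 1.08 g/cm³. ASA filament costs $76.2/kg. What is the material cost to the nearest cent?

Interior volume = 303 − 166, so 137 cm³.
Deposited infill = 0.30 × 137 = 41.1 cm³.
Total printed volume: 166 + 41.1 → 207.1 cm³.
Mass: 207.1 × 1.08 → 223.668 g.
At $76.2/kg: 223.668/1000 × 76.2 = $17.04.

$17.04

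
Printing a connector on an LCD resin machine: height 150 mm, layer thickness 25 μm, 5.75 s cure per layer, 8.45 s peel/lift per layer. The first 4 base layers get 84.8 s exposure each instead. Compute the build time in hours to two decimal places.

Layers = ⌈150/0.025⌉ = 6000.
Bottom layers = 4 × (84.8 + 8.45) = 373 s.
Regular layers = 5996 × (5.75 + 8.45), so 85143.2 s.
Sum: 373 + 85143.2 = 85516.2 s → 23.75 hours.

23.75 hours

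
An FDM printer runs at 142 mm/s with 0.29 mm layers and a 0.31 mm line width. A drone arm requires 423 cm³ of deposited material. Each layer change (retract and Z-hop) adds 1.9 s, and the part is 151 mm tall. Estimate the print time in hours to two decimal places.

9.48 hours

Line area = 0.29 × 0.31 = 0.0899 mm².
Path length: 423000 mm³ / 0.0899 mm² → 4705228 mm.
Print-move time = 4705228 / 142, so 33135.4 s.
Layer count = ceil(151 / 0.29) = 521.
Z-hop total = 521 × 1.9 = 989.9 s.
Total = 33135.4 + 989.9 = 34125.3 s = 9.48 hours.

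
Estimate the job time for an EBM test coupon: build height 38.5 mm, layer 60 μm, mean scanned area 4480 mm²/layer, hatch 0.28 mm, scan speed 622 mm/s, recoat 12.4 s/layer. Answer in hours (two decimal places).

Layers = ⌈38.5/0.06⌉ = 642.
Hatch length per layer = 4480 / 0.28 = 16000 mm.
Scan time per layer = 16000 / 622, so 25.7235 s.
Layer cycle = 25.7235 + 12.4 = 38.1235 s.
642 layers × 38.1235 s/layer = 24475.287 s, i.e. 6.80 hours.

6.80 hours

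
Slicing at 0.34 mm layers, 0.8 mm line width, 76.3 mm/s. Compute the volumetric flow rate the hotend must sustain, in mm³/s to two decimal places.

20.75

Extrusion cross-section = 0.34 × 0.8 = 0.272 mm².
Volumetric flow = 76.3 × 0.272 = 20.75 mm³/s.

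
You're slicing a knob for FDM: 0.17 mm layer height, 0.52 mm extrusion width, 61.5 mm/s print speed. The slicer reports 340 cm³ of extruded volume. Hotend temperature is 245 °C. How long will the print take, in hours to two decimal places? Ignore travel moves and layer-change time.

Bead cross-section: 0.17 × 0.52 → 0.0884 mm².
Path length: 340000 mm³ / 0.0884 mm² → 3846153.8 mm.
Print-move time = 3846153.8 / 61.5, so 62539.1 s.
Converting: 62539.1 s = 17.37 hours.

17.37 hours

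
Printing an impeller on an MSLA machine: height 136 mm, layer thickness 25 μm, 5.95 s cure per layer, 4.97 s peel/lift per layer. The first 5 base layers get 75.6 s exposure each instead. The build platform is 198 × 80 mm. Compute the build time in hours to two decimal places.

Number of layers: 136 / 0.025 → 5440 (rounded up).
Base layers = 5 × (75.6 + 4.97) = 402.85 s.
Remaining layers: 5435 × (5.95 + 4.97) → 59350.2 s.
Total = 402.85 + 59350.2 = 59753.05 s = 16.60 hours.

16.60 hours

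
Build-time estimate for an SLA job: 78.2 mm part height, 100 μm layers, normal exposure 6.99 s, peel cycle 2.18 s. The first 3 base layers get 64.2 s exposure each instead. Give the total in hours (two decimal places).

Layers = ⌈78.2/0.1⌉ = 782.
Base layers = 3 × (64.2 + 2.18) = 199.14 s.
Normal layers = 779 × (6.99 + 2.18), so 7143.43 s.
Sum: 199.14 + 7143.43 = 7342.57 s → 2.04 hours.

2.04 hours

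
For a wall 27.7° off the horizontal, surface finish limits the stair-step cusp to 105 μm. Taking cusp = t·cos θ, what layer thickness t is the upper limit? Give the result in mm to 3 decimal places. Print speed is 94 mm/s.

0.119 mm

Layer height = cusp / cos(27.7°) = 0.105 / 0.8854 = 0.119 mm.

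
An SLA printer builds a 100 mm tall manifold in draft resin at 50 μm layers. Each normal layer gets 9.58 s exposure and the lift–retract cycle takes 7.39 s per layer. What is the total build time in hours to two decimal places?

Number of layers: 100 / 0.05 → 2000 (rounded up).
Each layer takes = 9.58 + 7.39 = 16.97 s.
Total = 2000 × 16.97 = 33940 s = 9.43 hours.

9.43 hours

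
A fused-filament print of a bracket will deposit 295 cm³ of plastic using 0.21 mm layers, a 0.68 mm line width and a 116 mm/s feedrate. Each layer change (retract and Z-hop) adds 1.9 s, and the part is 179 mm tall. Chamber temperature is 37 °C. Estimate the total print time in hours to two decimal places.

5.40 hours

Line area = 0.21 × 0.68 = 0.1428 mm².
Total extruded path = 295000/0.1428 = 2065826.3 mm.
Time extruding: 2065826.3 / 116 → 17808.8 s.
Layer count = ceil(179 / 0.21) = 853.
Z-hop total = 853 × 1.9 = 1620.7 s.
Altogether 17808.8 + 1620.7 = 19429.5 s, i.e. 5.40 hours.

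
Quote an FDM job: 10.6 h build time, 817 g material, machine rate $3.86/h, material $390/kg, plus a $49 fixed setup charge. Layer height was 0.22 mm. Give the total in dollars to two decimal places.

Machine-time cost = 3.86 × 10.6, so $40.916.
Material charge: 390 × 817/1000 → $318.63.
Total = 40.916 + 318.63 + 49 = 408.546 ≈ $408.55.

$408.55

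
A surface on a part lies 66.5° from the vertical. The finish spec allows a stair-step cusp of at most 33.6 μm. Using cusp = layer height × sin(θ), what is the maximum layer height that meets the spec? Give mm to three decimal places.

0.037 mm

sin(66.5°) = 0.9171; t_max = 0.0336/0.9171 = 0.037 mm.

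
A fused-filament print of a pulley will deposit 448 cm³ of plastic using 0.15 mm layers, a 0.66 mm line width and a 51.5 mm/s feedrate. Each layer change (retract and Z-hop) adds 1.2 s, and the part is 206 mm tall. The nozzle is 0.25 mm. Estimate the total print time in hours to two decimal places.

24.87 hours

Line area: 0.15 × 0.66 → 0.099 mm².
Path length: 448000 mm³ / 0.099 mm² → 4525252.5 mm.
Extrusion time = 4525252.5 / 51.5, so 87869 s.
Number of layers: 206 / 0.15 → 1374 (rounded up).
Z-hop total: 1374 × 1.2 → 1648.8 s.
Total = 87869 + 1648.8 = 89517.8 s = 24.87 hours.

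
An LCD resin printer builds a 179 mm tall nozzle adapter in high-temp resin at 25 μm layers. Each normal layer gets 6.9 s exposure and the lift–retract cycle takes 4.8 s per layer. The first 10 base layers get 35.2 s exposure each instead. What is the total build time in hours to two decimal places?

Layer count = ceil(179 / 0.025) = 7160.
Base layers = 10 × (35.2 + 4.8) = 400 s.
Remaining layers = 7150 × (6.9 + 4.8), so 83655 s.
Total = 400 + 83655 = 84055 s = 23.35 hours.

23.35 hours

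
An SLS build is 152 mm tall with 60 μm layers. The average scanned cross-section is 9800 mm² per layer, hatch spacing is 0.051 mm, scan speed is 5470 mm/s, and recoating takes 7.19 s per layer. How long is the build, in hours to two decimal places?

29.79 hours

Number of layers: 152 / 0.06 → 2534 (rounded up).
Hatch length per layer = 9800 / 0.051, so 192156.9 mm.
Scan time per layer = 192156.9 / 5470 = 35.1292 s.
Per-layer time = 35.1292 + 7.19, so 42.3192 s.
Build time = 2534 × 42.3192 = 107236.8528 s = 29.79 hours.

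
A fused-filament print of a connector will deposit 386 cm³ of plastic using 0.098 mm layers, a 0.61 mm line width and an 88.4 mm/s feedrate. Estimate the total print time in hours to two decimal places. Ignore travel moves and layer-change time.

Line area: 0.098 × 0.61 → 0.05978 mm².
Toolpath length = 386 cm³ / 0.05978 mm² = 386000 / 0.05978 = 6457009 mm.
Print-move time = 6457009 / 88.4 = 73043.1 s.
That's 73043.1 s → 20.29 hours.

20.29 hours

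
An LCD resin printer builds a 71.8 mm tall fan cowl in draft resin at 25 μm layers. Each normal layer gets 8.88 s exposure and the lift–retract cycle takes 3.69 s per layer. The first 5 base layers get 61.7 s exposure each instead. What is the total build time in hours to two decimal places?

Layers = ⌈71.8/0.025⌉ = 2872.
Burn-in layers: 5 × (61.7 + 3.69) → 326.95 s.
Normal layers = 2867 × (8.88 + 3.69) = 36038.19 s.
Sum: 326.95 + 36038.19 = 36365.14 s → 10.10 hours.

10.10 hours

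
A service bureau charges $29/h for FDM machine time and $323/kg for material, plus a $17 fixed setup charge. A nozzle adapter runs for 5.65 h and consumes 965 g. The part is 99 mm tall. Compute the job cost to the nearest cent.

Machine cost = 29 × 5.65, so $163.85.
Material cost: 323 × 965/1000 → $311.695.
Total = 163.85 + 311.695 + 17 = 492.545 ≈ $492.55.

$492.55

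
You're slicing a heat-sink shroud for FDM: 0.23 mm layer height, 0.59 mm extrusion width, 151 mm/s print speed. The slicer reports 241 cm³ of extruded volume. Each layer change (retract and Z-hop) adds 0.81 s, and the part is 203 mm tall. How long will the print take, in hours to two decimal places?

3.47 hours

Extrusion cross-section: 0.23 × 0.59 → 0.1357 mm².
Toolpath length = 241 cm³ / 0.1357 mm² = 241000 / 0.1357 = 1775976.4 mm.
Time extruding = 1775976.4 / 151 = 11761.4 s.
Layers = ⌈203/0.23⌉ = 883.
Non-print overhead = 883 × 0.81 = 715.23 s.
Altogether 11761.4 + 715.23 = 12476.63 s, i.e. 3.47 hours.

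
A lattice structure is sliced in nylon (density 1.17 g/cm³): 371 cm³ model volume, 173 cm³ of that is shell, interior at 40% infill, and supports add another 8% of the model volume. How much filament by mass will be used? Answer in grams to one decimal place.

Volume inside the shell = 371 − 173 = 198 cm³.
Deposited infill = 0.40 × 198 = 79.2 cm³.
Support = 0.08 × 371, so 29.68 cm³.
Total printed volume = 173 + 79.2 + 29.68 = 281.88 cm³.
Mass: 281.88 × 1.17 → 329.7996 g.

329.8 g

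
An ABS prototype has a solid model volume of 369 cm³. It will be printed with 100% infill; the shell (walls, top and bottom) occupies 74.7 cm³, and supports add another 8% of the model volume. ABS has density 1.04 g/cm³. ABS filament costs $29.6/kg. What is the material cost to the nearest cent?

$12.27

Interior volume = 369 − 74.7 = 294.3 cm³.
Infill deposited: 1.00 × 294.3 → 294.3 cm³.
Support = 0.08 × 369 = 29.52 cm³.
Total printed volume: 74.7 + 294.3 + 29.52 → 398.52 cm³.
Mass = 398.52 × 1.04 = 414.4608 g.
Cost = 414.4608 g / 1000 × $29.6/kg = $12.27.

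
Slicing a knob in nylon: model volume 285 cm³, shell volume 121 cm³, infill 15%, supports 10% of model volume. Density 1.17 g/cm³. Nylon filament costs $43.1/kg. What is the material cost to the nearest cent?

Interior volume = 285 − 121 = 164 cm³.
Infill deposited = 0.15 × 164 = 24.6 cm³.
Support = 0.10 × 285, so 28.5 cm³.
Total printed volume = 121 + 24.6 + 28.5, so 174.1 cm³.
Mass = 174.1 × 1.17 = 203.697 g.
Cost = 203.697 g / 1000 × $43.1/kg = $8.78.

$8.78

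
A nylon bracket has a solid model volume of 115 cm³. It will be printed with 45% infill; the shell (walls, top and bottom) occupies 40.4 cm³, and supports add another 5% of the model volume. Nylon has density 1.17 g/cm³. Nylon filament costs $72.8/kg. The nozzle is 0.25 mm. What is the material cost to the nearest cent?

$6.79

Volume inside the shell: 115 − 40.4 → 74.6 cm³.
Deposited infill = 0.45 × 74.6 = 33.57 cm³.
Support: 0.05 × 115 → 5.75 cm³.
Deposited volume: 40.4 + 33.57 + 5.75 → 79.72 cm³.
Mass = 79.72 × 1.17, so 93.2724 g.
At $72.8/kg: 93.2724/1000 × 72.8 = $6.79.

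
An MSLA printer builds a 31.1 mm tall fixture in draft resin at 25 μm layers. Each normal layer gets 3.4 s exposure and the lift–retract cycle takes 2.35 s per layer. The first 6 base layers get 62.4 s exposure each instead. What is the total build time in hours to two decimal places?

Layer count = ceil(31.1 / 0.025) = 1244.
Bottom layers = 6 × (62.4 + 2.35) = 388.5 s.
Remaining layers = 1238 × (3.4 + 2.35) = 7118.5 s.
Total = 388.5 + 7118.5 = 7507 s = 2.09 hours.

2.09 hours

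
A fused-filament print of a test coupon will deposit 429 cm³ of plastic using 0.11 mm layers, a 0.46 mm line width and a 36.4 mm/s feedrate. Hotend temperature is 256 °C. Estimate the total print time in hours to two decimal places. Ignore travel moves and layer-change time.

Bead cross-section = 0.11 × 0.46, so 0.0506 mm².
Toolpath length = 429 cm³ / 0.0506 mm² = 429000 / 0.0506 = 8478260.9 mm.
Print-move time = 8478260.9 / 36.4 = 232919.3 s.
Converting: 232919.3 s = 64.70 hours.

64.70 hours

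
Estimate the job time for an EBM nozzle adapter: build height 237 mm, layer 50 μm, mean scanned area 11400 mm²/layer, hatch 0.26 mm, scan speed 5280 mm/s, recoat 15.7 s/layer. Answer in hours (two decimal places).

31.61 hours

Layer count = ceil(237 / 0.05) = 4740.
Hatch length per layer = 11400 / 0.26 = 43846.2 mm.
Scan time per layer = 43846.2 / 5280 = 8.3042 s.
Time per layer: 8.3042 + 15.7 → 24.0042 s.
Total: 4740 × 24.0042 s = 113779.908 s → 31.61 hours.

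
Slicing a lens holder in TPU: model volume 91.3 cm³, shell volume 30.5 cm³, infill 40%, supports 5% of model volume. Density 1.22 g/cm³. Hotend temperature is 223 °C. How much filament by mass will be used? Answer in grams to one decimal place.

Interior volume: 91.3 − 30.5 → 60.8 cm³.
Infill deposited = 0.40 × 60.8, so 24.32 cm³.
Support: 0.05 × 91.3 → 4.565 cm³.
Total extruded = 30.5 + 24.32 + 4.565, so 59.385 cm³.
Mass = 59.385 × 1.22 = 72.4497 g.

72.4 g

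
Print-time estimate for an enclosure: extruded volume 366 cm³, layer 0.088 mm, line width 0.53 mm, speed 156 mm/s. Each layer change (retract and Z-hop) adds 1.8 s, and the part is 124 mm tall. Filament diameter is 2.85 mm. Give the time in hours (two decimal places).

Extrusion cross-section = 0.088 × 0.53, so 0.04664 mm².
Total extruded path = 366000/0.04664 = 7847341.3 mm.
Extrusion time = 7847341.3 / 156, so 50303.5 s.
Layer count = ceil(124 / 0.088) = 1410.
Layer-change overhead = 1410 × 1.8 = 2538 s.
Total = 50303.5 + 2538 = 52841.5 s = 14.68 hours.

14.68 hours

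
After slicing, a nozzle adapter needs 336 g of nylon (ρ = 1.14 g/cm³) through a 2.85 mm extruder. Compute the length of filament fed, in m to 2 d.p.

46.20 m

Volume = 336 g / 1.14 g·cm⁻³ = 294.7368 cm³ = 294736.8 mm³.
A = π r² = π × 1.425² = 6.3794 mm².
L = V/A = 294736.8/6.3794 = 46201.34 mm → 46.20 m.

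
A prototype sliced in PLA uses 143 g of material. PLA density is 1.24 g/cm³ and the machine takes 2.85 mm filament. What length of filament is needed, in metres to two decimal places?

Volume = 143 g / 1.24 g·cm⁻³ = 115.3226 cm³ = 115322.6 mm³.
Cross-section of 2.85 mm filament: π·(2.85/2)² = 6.3794 mm².
Length = 115322.6 / 6.3794 = 18077.34 mm = 18.08 m.

18.08 m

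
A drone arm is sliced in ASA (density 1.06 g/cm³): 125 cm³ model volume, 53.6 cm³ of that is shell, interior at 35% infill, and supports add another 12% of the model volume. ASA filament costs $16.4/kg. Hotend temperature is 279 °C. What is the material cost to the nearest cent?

Infill region = 125 − 53.6, so 71.4 cm³.
Deposited infill = 0.35 × 71.4, so 24.99 cm³.
Support = 0.12 × 125 = 15 cm³.
Total printed volume: 53.6 + 24.99 + 15 → 93.59 cm³.
Mass = 93.59 × 1.06, so 99.2054 g.
Cost = 99.2054 g / 1000 × $16.4/kg = $1.63.

$1.63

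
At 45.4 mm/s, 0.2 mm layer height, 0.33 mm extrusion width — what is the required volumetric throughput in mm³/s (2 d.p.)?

3.00

A = 0.2 × 0.33, so 0.066 mm².
Volumetric flow = 45.4 × 0.066 = 3.00 mm³/s.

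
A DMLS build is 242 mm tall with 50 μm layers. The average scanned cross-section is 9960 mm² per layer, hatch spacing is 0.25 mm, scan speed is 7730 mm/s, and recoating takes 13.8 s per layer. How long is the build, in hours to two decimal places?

Number of layers: 242 / 0.05 → 4840 (rounded up).
Hatch length per layer = 9960 / 0.25 = 39840 mm.
Scan time per layer = 39840 / 7730, so 5.1539 s.
Time per layer: 5.1539 + 13.8 → 18.9539 s.
Total: 4840 × 18.9539 s = 91736.876 s → 25.48 hours.

25.48 hours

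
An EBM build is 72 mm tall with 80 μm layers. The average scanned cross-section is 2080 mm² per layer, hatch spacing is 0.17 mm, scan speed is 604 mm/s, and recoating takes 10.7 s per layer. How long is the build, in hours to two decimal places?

7.74 hours

Number of layers: 72 / 0.08 → 900 (rounded up).
Hatch length per layer = 2080 / 0.17, so 12235.3 mm.
Beam time per layer = 12235.3 / 604 = 20.2571 s.
Layer cycle = 20.2571 + 10.7 = 30.9571 s.
Total: 900 × 30.9571 s = 27861.39 s → 7.74 hours.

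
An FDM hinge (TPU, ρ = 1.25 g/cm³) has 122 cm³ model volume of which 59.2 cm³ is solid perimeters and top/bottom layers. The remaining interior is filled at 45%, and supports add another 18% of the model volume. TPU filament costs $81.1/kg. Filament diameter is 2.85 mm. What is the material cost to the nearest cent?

$11.09

Infill region = 122 − 59.2, so 62.8 cm³.
Infill deposited = 0.45 × 62.8, so 28.26 cm³.
Support: 0.18 × 122 → 21.96 cm³.
Total extruded = 59.2 + 28.26 + 21.96 = 109.42 cm³.
Mass = 109.42 × 1.25 = 136.775 g.
Cost = 136.775 g / 1000 × $81.1/kg = $11.09.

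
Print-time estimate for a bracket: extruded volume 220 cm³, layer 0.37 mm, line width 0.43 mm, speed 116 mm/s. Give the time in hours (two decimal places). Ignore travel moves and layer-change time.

Line area = 0.37 × 0.43, so 0.1591 mm².
Path length: 220000 mm³ / 0.1591 mm² → 1382778.1 mm.
Extrusion time = 1382778.1 / 116 = 11920.5 s.
In the requested units: 11920.5 s = 3.31 hours.

3.31 hours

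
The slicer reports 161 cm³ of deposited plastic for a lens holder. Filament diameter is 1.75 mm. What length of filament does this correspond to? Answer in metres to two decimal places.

A = π r² = π × 0.875² = 2.4053 mm².
L = 161000 mm³ / 2.4053 mm² = 66935.52 mm, i.e. 66.94 m.

66.94 m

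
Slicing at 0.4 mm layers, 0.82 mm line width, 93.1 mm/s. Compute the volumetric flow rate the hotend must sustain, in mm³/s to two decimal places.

A = 0.4 × 0.82, so 0.328 mm².
Volumetric flow = 93.1 × 0.328 = 30.54 mm³/s.

30.54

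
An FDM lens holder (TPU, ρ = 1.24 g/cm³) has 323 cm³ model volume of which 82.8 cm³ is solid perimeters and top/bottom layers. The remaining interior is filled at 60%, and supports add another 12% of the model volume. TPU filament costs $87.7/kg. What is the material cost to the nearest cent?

$28.89

Interior volume: 323 − 82.8 → 240.2 cm³.
Deposited infill: 0.60 × 240.2 → 144.12 cm³.
Support: 0.12 × 323 → 38.76 cm³.
Deposited volume = 82.8 + 144.12 + 38.76, so 265.68 cm³.
Mass = 265.68 × 1.24, so 329.4432 g.
At $87.7/kg: 329.4432/1000 × 87.7 = $28.89.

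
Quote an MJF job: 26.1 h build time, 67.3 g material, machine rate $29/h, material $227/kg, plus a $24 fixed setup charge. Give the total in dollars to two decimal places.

Machine-time cost = 29 × 26.1, so $756.90.
Material cost = 227 × 67.3/1000, so $15.2771.
Adding setup: 756.90 + 15.2771 + 24 → 796.1771 ≈ $796.18.

$796.18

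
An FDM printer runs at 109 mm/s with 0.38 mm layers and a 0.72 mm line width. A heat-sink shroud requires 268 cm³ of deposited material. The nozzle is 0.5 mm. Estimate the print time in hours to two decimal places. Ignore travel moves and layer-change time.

Line area = 0.38 × 0.72, so 0.2736 mm².
Toolpath length = 268 cm³ / 0.2736 mm² = 268000 / 0.2736 = 979532.2 mm.
Extrusion time = 979532.2 / 109 = 8986.5 s.
8986.5 s = 2.50 hours.

2.50 hours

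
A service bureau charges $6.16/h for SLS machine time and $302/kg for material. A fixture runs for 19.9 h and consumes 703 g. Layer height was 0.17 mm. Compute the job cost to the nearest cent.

Machine-time cost = 6.16 × 19.9 = $122.584.
Material cost = 302 × 703/1000 = $212.306.
Job cost: 122.584 + 212.306 = $334.89.

$334.89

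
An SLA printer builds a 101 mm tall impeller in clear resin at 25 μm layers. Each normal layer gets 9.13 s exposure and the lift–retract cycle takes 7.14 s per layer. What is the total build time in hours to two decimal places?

Layer count = ceil(101 / 0.025) = 4040.
Per-layer time = 9.13 + 7.14 = 16.27 s.
Build time: 4040 × 16.27 s = 65730.8 s, i.e. 18.26 hours.

18.26 hours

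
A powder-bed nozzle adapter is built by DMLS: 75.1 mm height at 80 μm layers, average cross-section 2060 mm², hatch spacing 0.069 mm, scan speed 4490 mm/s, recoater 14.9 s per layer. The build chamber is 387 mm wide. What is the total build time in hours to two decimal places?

Layers = ⌈75.1/0.08⌉ = 939.
Scan path per layer: 2060 / 0.069 → 29855.1 mm.
Per-layer scan time = 29855.1 / 4490, so 6.6492 s.
Time per layer = 6.6492 + 14.9 = 21.5492 s.
Build time = 939 × 21.5492 = 20234.6988 s = 5.62 hours.

5.62 hours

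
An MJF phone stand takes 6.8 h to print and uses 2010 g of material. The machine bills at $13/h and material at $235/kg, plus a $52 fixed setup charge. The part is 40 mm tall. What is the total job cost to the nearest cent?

Time charge = 13 × 6.8, so $88.40.
Material cost = 235 × 2010/1000 = $472.35.
Total = 88.40 + 472.35 + 52 = $612.75.

$612.75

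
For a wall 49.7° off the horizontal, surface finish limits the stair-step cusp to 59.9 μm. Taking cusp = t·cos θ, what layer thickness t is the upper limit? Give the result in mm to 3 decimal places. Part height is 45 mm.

t = h_c / cos θ = 0.0599 / 0.6468 = 0.093 mm.

0.093 mm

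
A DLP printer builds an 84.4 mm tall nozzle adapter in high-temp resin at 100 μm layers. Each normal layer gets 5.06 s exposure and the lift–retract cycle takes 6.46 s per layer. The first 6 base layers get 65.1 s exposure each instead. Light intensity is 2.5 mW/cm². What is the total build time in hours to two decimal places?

Layer count = ceil(84.4 / 0.1) = 844.
Base layers = 6 × (65.1 + 6.46), so 429.36 s.
Remaining layers = 838 × (5.06 + 6.46), so 9653.76 s.
Sum: 429.36 + 9653.76 = 10083.12 s → 2.80 hours.

2.80 hours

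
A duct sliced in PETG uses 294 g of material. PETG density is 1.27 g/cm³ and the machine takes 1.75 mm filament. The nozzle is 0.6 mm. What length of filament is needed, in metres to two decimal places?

96.24 m

Volume = 294 g / 1.27 g·cm⁻³ = 231.4961 cm³ = 231496.1 mm³.
Filament cross-section = π × (1.75/2)² = 2.4053 mm².
L = V/A = 231496.1/2.4053 = 96244.17 mm → 96.24 m.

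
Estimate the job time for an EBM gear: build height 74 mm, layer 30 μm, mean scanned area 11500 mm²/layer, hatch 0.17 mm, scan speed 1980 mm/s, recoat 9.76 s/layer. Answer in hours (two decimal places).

30.10 hours

Layer count = ceil(74 / 0.03) = 2467.
Scan path per layer = 11500 / 0.17, so 67647.1 mm.
Per-layer scan time: 67647.1 / 1980 → 34.1652 s.
Time per layer = 34.1652 + 9.76, so 43.9252 s.
2467 layers × 43.9252 s/layer = 108363.4684 s, i.e. 30.10 hours.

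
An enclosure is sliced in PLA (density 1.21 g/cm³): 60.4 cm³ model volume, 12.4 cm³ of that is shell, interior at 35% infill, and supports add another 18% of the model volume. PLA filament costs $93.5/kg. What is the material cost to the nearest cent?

Volume inside the shell = 60.4 − 12.4 = 48 cm³.
Infill deposited = 0.35 × 48, so 16.8 cm³.
Support: 0.18 × 60.4 → 10.872 cm³.
Total printed volume = 12.4 + 16.8 + 10.872, so 40.072 cm³.
Mass: 40.072 × 1.21 → 48.48712 g.
At $93.5/kg: 48.48712/1000 × 93.5 = $4.53.

$4.53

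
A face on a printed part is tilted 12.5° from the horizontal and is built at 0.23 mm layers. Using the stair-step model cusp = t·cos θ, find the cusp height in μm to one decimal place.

h_c = t·cos θ = 0.23 × 0.9763 = 0.224549 mm (224.5 μm).

224.5 μm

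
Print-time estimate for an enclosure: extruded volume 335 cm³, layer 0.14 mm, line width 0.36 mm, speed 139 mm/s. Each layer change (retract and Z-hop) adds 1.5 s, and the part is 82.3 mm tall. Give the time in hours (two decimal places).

Bead cross-section: 0.14 × 0.36 → 0.0504 mm².
Total extruded path = 335000/0.0504 = 6646825.4 mm.
Extrusion time = 6646825.4 / 139 = 47818.9 s.
Layer count = ceil(82.3 / 0.14) = 588.
Z-hop total = 588 × 1.5 = 882 s.
Altogether 47818.9 + 882 = 48700.9 s, i.e. 13.53 hours.

13.53 hours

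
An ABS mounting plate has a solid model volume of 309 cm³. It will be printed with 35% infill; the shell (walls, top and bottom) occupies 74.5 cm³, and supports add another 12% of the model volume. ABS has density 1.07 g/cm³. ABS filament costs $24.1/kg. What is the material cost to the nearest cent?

Volume inside the shell = 309 − 74.5, so 234.5 cm³.
Infill volume = 0.35 × 234.5 = 82.075 cm³.
Support = 0.12 × 309, so 37.08 cm³.
Total printed volume: 74.5 + 82.075 + 37.08 → 193.655 cm³.
Mass: 193.655 × 1.07 → 207.21085 g.
Cost = 207.21085 g / 1000 × $24.1/kg = $4.99.

$4.99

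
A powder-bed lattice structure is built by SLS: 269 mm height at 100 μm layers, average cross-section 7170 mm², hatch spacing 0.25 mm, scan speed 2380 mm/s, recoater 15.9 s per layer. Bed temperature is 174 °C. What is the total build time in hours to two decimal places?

Layer count = ceil(269 / 0.1) = 2690.
Per-layer scan distance = 7170 / 0.25, so 28680 mm.
Scan time per layer = 28680 / 2380 = 12.0504 s.
Layer cycle = 12.0504 + 15.9 = 27.9504 s.
Total: 2690 × 27.9504 s = 75186.576 s → 20.89 hours.

20.89 hours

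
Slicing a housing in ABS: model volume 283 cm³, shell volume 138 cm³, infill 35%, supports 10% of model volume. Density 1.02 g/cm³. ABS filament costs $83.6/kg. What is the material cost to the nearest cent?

$18.51

Interior volume = 283 − 138, so 145 cm³.
Infill volume: 0.35 × 145 → 50.75 cm³.
Support = 0.10 × 283 = 28.3 cm³.
Total printed volume: 138 + 50.75 + 28.3 → 217.05 cm³.
Mass: 217.05 × 1.02 → 221.391 g.
At $83.6/kg: 221.391/1000 × 83.6 = $18.51.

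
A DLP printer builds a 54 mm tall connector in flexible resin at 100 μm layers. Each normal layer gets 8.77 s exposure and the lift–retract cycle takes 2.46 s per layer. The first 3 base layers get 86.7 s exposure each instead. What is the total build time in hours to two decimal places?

Layers = ⌈54/0.1⌉ = 540.
Burn-in layers: 3 × (86.7 + 2.46) → 267.48 s.
Normal layers = 537 × (8.77 + 2.46) = 6030.51 s.
Sum: 267.48 + 6030.51 = 6297.99 s → 1.75 hours.

1.75 hours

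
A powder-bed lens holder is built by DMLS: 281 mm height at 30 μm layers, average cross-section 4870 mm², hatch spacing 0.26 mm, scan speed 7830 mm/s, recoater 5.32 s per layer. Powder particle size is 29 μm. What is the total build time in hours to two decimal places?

Layer count = ceil(281 / 0.03) = 9367.
Per-layer scan distance: 4870 / 0.26 → 18730.8 mm.
Scan time per layer: 18730.8 / 7830 → 2.3922 s.
Time per layer = 2.3922 + 5.32, so 7.7122 s.
Build time = 9367 × 7.7122 = 72240.1774 s = 20.07 hours.

20.07 hours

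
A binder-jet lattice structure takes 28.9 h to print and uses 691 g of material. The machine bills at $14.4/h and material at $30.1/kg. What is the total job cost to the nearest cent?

Machine cost = 14.4 × 28.9 = $416.16.
Material cost = 30.1 × 691/1000, so $20.7991.
Total = 416.16 + 20.7991 = 436.9591 ≈ $436.96.

$436.96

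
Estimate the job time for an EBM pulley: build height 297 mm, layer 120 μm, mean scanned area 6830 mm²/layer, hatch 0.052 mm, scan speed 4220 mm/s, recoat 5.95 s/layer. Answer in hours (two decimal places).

25.49 hours

Layers = ⌈297/0.12⌉ = 2475.
Hatch length per layer = 6830 / 0.052, so 131346.2 mm.
Beam time per layer = 131346.2 / 4220 = 31.1247 s.
Time per layer = 31.1247 + 5.95, so 37.0747 s.
2475 layers × 37.0747 s/layer = 91759.8825 s, i.e. 25.49 hours.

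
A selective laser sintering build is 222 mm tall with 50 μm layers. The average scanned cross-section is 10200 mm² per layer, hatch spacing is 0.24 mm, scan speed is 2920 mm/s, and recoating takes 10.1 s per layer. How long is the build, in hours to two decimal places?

30.41 hours

Layers = ⌈222/0.05⌉ = 4440.
Scan path per layer: 10200 / 0.24 → 42500 mm.
Laser time per layer = 42500 / 2920 = 14.5548 s.
Per-layer time: 14.5548 + 10.1 → 24.6548 s.
Build time = 4440 × 24.6548 = 109467.312 s = 30.41 hours.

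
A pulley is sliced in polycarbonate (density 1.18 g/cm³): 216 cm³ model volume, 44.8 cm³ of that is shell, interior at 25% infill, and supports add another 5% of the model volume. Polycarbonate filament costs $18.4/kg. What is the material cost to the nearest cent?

Volume inside the shell = 216 − 44.8 = 171.2 cm³.
Infill deposited = 0.25 × 171.2 = 42.8 cm³.
Support: 0.05 × 216 → 10.8 cm³.
Total printed volume = 44.8 + 42.8 + 10.8 = 98.4 cm³.
Mass = 98.4 × 1.18 = 116.112 g.
Cost = 116.112 g / 1000 × $18.4/kg = $2.14.

$2.14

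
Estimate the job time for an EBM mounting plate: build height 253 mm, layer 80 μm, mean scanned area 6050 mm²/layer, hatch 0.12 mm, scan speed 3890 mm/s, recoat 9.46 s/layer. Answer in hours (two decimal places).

19.70 hours

Layers = ⌈253/0.08⌉ = 3163.
Per-layer scan distance = 6050 / 0.12, so 50416.7 mm.
Scan time per layer = 50416.7 / 3890 = 12.9606 s.
Time per layer = 12.9606 + 9.46 = 22.4206 s.
3163 layers × 22.4206 s/layer = 70916.3578 s, i.e. 19.70 hours.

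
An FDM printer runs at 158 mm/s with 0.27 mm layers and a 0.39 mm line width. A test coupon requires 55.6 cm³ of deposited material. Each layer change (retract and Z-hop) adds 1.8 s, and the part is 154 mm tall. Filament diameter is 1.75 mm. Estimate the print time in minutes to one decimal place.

Bead cross-section = 0.27 × 0.39 = 0.1053 mm².
Total extruded path = 55600/0.1053 = 528015.2 mm.
Time extruding = 528015.2 / 158, so 3341.9 s.
Layers = ⌈154/0.27⌉ = 571.
Z-hop total = 571 × 1.8, so 1027.8 s.
Total = 3341.9 + 1027.8 = 4369.7 s = 72.8 minutes.

72.8 minutes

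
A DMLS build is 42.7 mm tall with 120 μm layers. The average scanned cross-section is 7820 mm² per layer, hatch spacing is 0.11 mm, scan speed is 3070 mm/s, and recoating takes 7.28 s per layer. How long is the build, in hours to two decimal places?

3.01 hours

Layer count = ceil(42.7 / 0.12) = 356.
Hatch length per layer = 7820 / 0.11, so 71090.9 mm.
Laser time per layer = 71090.9 / 3070, so 23.1566 s.
Per-layer time = 23.1566 + 7.28, so 30.4366 s.
Total: 356 × 30.4366 s = 10835.4296 s → 3.01 hours.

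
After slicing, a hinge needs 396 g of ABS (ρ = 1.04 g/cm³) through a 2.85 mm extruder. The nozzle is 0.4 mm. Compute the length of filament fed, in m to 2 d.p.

59.69 m

Extruded volume: 396/1.04 = 380.7692 cm³ (380769.2 mm³).
Cross-section of 2.85 mm filament: π·(2.85/2)² = 6.3794 mm².
Length = 380769.2 / 6.3794 = 59687.31 mm = 59.69 m.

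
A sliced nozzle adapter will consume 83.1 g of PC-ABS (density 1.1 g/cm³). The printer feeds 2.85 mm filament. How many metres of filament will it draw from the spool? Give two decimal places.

Extruded volume: 83.1/1.1 = 75.5455 cm³ (75545.5 mm³).
Filament cross-section = π × (2.85/2)² = 6.3794 mm².
L = V/A = 75545.5/6.3794 = 11842.1 mm → 11.84 m.

11.84 m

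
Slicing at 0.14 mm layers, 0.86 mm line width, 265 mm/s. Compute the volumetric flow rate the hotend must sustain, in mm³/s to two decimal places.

Bead cross-section = 0.14 × 0.86 = 0.1204 mm².
Volumetric flow = 265 × 0.1204 = 31.91 mm³/s.

31.91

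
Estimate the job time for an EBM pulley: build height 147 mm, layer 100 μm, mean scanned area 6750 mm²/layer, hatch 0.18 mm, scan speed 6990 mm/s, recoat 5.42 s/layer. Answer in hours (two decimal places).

Number of layers: 147 / 0.1 → 1470 (rounded up).
Hatch length per layer = 6750 / 0.18 = 37500 mm.
Scan time per layer: 37500 / 6990 → 5.3648 s.
Per-layer time: 5.3648 + 5.42 → 10.7848 s.
Total: 1470 × 10.7848 s = 15853.656 s → 4.40 hours.

4.40 hours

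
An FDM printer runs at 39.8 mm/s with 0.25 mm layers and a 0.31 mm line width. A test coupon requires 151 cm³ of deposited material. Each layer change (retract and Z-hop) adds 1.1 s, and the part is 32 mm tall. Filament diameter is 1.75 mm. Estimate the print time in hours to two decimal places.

13.64 hours

Extrusion cross-section = 0.25 × 0.31, so 0.0775 mm².
Path length: 151000 mm³ / 0.0775 mm² → 1948387.1 mm.
Time extruding: 1948387.1 / 39.8 → 48954.4 s.
Number of layers: 32 / 0.25 → 128 (rounded up).
Layer-change overhead: 128 × 1.1 → 140.8 s.
Altogether 48954.4 + 140.8 = 49095.2 s, i.e. 13.64 hours.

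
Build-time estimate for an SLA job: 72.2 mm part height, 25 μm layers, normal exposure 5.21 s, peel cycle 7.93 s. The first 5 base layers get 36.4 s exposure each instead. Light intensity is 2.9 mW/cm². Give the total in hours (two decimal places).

Layer count = ceil(72.2 / 0.025) = 2888.
Base layers = 5 × (36.4 + 7.93), so 221.65 s.
Regular layers: 2883 × (5.21 + 7.93) → 37882.62 s.
Total = 221.65 + 37882.62 = 38104.27 s = 10.58 hours.

10.58 hours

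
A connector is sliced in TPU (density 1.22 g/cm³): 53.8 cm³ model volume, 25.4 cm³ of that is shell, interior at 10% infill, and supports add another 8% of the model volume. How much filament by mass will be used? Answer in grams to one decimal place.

39.7 g

Volume inside the shell = 53.8 − 25.4, so 28.4 cm³.
Infill volume = 0.10 × 28.4, so 2.84 cm³.
Support = 0.08 × 53.8, so 4.304 cm³.
Deposited volume = 25.4 + 2.84 + 4.304 = 32.544 cm³.
Mass = 32.544 × 1.22 = 39.70368 g.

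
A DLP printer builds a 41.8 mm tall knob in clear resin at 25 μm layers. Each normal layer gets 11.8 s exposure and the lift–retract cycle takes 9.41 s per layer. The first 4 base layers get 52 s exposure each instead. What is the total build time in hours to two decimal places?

Number of layers: 41.8 / 0.025 → 1672 (rounded up).
Burn-in layers: 4 × (52 + 9.41) → 245.64 s.
Remaining layers: 1668 × (11.8 + 9.41) → 35378.28 s.
Sum: 245.64 + 35378.28 = 35623.92 s → 9.90 hours.

9.90 hours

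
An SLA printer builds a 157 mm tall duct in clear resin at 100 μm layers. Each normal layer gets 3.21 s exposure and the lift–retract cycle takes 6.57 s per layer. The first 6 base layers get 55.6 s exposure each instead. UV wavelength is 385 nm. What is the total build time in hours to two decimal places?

Layer count = ceil(157 / 0.1) = 1570.
Base layers: 6 × (55.6 + 6.57) → 373.02 s.
Regular layers: 1564 × (3.21 + 6.57) → 15295.92 s.
Sum: 373.02 + 15295.92 = 15668.94 s → 4.35 hours.

4.35 hours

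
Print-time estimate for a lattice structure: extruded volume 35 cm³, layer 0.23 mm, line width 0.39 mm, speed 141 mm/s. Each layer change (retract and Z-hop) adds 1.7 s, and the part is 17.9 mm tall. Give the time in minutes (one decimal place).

48.3 minutes

Bead cross-section: 0.23 × 0.39 → 0.0897 mm².
Path length: 35000 mm³ / 0.0897 mm² → 390189.5 mm.
Print-move time = 390189.5 / 141 = 2767.3 s.
Number of layers: 17.9 / 0.23 → 78 (rounded up).
Non-print overhead = 78 × 1.7 = 132.6 s.
Total = 2767.3 + 132.6 = 2899.9 s = 48.3 minutes.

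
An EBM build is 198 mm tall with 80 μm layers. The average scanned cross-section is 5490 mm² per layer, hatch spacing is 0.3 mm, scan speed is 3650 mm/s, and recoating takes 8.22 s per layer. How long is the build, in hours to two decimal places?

9.10 hours

Layer count = ceil(198 / 0.08) = 2475.
Per-layer scan distance = 5490 / 0.3 = 18300 mm.
Beam time per layer = 18300 / 3650, so 5.0137 s.
Per-layer time: 5.0137 + 8.22 → 13.2337 s.
Build time = 2475 × 13.2337 = 32753.4075 s = 9.10 hours.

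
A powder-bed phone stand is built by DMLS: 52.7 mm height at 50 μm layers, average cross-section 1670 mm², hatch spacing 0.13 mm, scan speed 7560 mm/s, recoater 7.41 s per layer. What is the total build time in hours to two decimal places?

Number of layers: 52.7 / 0.05 → 1054 (rounded up).
Hatch length per layer: 1670 / 0.13 → 12846.2 mm.
Scan time per layer = 12846.2 / 7560 = 1.6992 s.
Per-layer time = 1.6992 + 7.41, so 9.1092 s.
Build time = 1054 × 9.1092 = 9601.0968 s = 2.67 hours.

2.67 hours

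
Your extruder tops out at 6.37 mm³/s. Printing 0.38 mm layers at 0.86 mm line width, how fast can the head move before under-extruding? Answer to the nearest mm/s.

Bead cross-section: 0.38 × 0.86 → 0.3268 mm².
Max speed = 6.37 / 0.3268 = 19.49 ≈ 19 mm/s.

19 mm/s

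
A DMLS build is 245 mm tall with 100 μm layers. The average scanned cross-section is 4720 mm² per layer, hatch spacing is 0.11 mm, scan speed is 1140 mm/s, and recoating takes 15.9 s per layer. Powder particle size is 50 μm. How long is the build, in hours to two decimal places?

36.44 hours

Number of layers: 245 / 0.1 → 2450 (rounded up).
Per-layer scan distance = 4720 / 0.11, so 42909.1 mm.
Scan time per layer = 42909.1 / 1140 = 37.6396 s.
Layer cycle: 37.6396 + 15.9 → 53.5396 s.
Build time = 2450 × 53.5396 = 131172.02 s = 36.44 hours.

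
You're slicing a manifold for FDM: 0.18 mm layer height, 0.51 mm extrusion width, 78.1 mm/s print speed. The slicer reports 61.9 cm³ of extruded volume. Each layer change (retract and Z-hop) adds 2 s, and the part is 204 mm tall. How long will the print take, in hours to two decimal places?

3.03 hours

Extrusion cross-section: 0.18 × 0.51 → 0.0918 mm².
Total extruded path = 61900/0.0918 = 674291.9 mm.
Time extruding: 674291.9 / 78.1 → 8633.7 s.
Layer count = ceil(204 / 0.18) = 1134.
Layer-change overhead = 1134 × 2, so 2268 s.
Altogether 8633.7 + 2268 = 10901.7 s, i.e. 3.03 hours.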